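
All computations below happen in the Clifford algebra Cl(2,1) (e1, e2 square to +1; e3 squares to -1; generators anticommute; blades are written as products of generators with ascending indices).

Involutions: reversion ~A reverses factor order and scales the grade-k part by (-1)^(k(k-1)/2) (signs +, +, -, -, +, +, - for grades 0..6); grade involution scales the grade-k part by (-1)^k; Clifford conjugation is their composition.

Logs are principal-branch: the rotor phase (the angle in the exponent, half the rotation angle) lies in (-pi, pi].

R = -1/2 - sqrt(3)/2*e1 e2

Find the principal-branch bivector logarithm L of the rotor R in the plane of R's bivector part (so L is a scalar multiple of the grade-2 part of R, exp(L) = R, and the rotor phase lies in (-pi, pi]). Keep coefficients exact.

The scalar part of R is -1/2, and that scalar determines the rotor phase on the principal branch; recovering the unit plane as bivector-part over sine of the phase gives L = phase * plane.
Concretely: cos(phase) = -1/2 gives phase = ±2*pi/3, and since phase/sin(phase) is even the sign is immaterial: L = (phase/sin(phase)) * <R>_2 = (4*sqrt(3)*pi/9) * <R>_2.
Answer: -2*pi/3*e1 e2


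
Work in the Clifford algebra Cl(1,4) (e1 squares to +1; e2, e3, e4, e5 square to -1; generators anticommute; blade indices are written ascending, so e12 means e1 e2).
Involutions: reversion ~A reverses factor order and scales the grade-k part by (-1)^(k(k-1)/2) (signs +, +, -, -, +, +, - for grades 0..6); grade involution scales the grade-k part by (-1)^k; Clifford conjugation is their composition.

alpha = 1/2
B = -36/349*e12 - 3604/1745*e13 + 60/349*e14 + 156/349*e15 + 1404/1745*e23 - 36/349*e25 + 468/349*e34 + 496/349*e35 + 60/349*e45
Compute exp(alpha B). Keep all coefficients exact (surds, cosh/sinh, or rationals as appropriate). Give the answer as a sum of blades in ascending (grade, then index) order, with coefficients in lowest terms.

B^2 term by term: the squares give (-36/349)^2*(e12)^2 + (-3604/1745)^2*(e13)^2 + (60/349)^2*(e14)^2 + (156/349)^2*(e15)^2 + (1404/1745)^2*(e23)^2 + (-36/349)^2*(e25)^2 + (468/349)^2*(e34)^2 + (496/349)^2*(e35)^2 + (60/349)^2*(e45)^2 = 1296/121801*(+1) + 12988816/3045025*(+1) + 3600/121801*(+1) + 24336/121801*(+1) + 1971216/3045025*(-1) + 1296/121801*(-1) + 219024/121801*(-1) + 246016/121801*(-1) + 3600/121801*(-1) = 0 (each basis 2-blade squares to minus the product of its generators' squares); cross terms between blades sharing an index anticommute and cancel; the commuting (index-disjoint) pairs give grade-4 terms 2*c*c'*(blade product), which cancel blade by blade — e1234: -33696/121801 + 33696/121801 = 0; e1235: -35712/121801 - 259488/609005 + 438048/609005 = 0; e1245: -4320/121801 + 4320/121801 = 0; e1345: -86496/121801 - 59520/121801 + 146016/121801 = 0; e2345: 33696/121801 - 33696/121801 = 0 — confirming B is simple. So B^2 = 0.
B^2 = 0, so the series truncates immediately: exp(alpha B) = 1 + alpha B (parabolic case).
Answer: 1 - 18/349*e12 - 1802/1745*e13 + 30/349*e14 + 78/349*e15 + 702/1745*e23 - 18/349*e25 + 234/349*e34 + 248/349*e35 + 30/349*e45


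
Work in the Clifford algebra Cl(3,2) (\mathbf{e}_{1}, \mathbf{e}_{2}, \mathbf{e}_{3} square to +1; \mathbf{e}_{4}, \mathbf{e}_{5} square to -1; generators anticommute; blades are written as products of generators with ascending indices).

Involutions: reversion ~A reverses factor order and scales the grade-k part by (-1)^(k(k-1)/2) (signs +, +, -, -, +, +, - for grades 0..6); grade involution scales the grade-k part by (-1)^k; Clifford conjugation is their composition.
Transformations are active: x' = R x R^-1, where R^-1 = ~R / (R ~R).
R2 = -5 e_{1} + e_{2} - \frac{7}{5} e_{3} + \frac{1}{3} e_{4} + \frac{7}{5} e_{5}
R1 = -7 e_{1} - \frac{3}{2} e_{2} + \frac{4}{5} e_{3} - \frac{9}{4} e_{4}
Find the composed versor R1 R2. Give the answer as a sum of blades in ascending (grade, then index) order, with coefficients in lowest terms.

Distribute over the terms of R1 (each basis-blade product reordered to ascending indices, repeated generators contracted through their squares):
(-7 e_{1}) R2 = 35 - 7 e_{1} e_{2} + \frac{49}{5} e_{1} e_{3} - \frac{7}{3} e_{1} e_{4} - \frac{49}{5} e_{1} e_{5}
(-\frac{3}{2} e_{2}) R2 = -\frac{3}{2} - \frac{15}{2} e_{1} e_{2} + \frac{21}{10} e_{2} e_{3} - \frac{1}{2} e_{2} e_{4} - \frac{21}{10} e_{2} e_{5}
(\frac{4}{5} e_{3}) R2 = -\frac{28}{25} + 4 e_{1} e_{3} - \frac{4}{5} e_{2} e_{3} + \frac{4}{15} e_{3} e_{4} + \frac{28}{25} e_{3} e_{5}
(-\frac{9}{4} e_{4}) R2 = \frac{3}{4} - \frac{45}{4} e_{1} e_{4} + \frac{9}{4} e_{2} e_{4} - \frac{63}{20} e_{3} e_{4} - \frac{63}{20} e_{4} e_{5}
Summing the partial products and collecting blades:
Answer: \frac{3313}{100} - \frac{29}{2} e_{1} e_{2} + \frac{69}{5} e_{1} e_{3} - \frac{163}{12} e_{1} e_{4} - \frac{49}{5} e_{1} e_{5} + \frac{13}{10} e_{2} e_{3} + \frac{7}{4} e_{2} e_{4} - \frac{21}{10} e_{2} e_{5} - \frac{173}{60} e_{3} e_{4} + \frac{28}{25} e_{3} e_{5} - \frac{63}{20} e_{4} e_{5}


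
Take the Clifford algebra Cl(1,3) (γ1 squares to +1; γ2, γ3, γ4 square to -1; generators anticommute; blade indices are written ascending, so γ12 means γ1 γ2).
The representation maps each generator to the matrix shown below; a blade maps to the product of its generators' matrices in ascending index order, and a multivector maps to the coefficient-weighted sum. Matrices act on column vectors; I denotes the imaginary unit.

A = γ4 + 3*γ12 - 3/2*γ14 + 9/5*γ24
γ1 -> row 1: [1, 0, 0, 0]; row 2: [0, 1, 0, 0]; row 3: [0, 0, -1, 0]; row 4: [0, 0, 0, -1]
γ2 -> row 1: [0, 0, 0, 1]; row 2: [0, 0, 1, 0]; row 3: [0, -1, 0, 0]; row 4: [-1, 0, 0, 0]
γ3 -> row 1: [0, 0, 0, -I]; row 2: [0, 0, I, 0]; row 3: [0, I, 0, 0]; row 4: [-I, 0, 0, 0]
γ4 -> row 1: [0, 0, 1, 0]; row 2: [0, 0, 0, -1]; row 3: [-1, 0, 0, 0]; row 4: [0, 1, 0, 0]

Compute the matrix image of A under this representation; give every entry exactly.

Bivector images (products of the table entries): rho(γ12) = rho(γ1)rho(γ2) = row 1: [0, 0, 0, 1]; row 2: [0, 0, 1, 0]; row 3: [0, 1, 0, 0]; row 4: [1, 0, 0, 0]; rho(γ14) = rho(γ1)rho(γ4) = row 1: [0, 0, 1, 0]; row 2: [0, 0, 0, -1]; row 3: [1, 0, 0, 0]; row 4: [0, -1, 0, 0]; rho(γ24) = rho(γ2)rho(γ4) = row 1: [0, 1, 0, 0]; row 2: [-1, 0, 0, 0]; row 3: [0, 0, 0, 1]; row 4: [0, 0, -1, 0].
M = (1)*rho(γ4) + (3)*rho(γ12) + (-3/2)*rho(γ14) + (9/5)*rho(γ24), summed entrywise:
Answer: row 1: [0, 9/5, -1/2, 3]; row 2: [-9/5, 0, 3, 1/2]; row 3: [-5/2, 3, 0, 9/5]; row 4: [3, 5/2, -9/5, 0]


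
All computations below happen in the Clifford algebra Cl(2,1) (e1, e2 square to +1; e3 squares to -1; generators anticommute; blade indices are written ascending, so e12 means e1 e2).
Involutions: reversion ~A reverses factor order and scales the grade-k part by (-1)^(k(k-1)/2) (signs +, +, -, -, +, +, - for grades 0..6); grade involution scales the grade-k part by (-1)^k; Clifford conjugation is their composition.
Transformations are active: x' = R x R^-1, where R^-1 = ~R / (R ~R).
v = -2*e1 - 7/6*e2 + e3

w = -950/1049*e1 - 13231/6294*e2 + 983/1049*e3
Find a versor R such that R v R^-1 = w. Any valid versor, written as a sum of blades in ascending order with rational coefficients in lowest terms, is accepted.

Sketch: the shared square 157/36 makes R = v + w = -3048/1049*e1 - 3429/1049*e2 + 2032/1049*e3 the natural versor; its sandwich fixes that direction, negates (v - w)/2, and sends v to w.
Answer: -3048/1049*e1 - 3429/1049*e2 + 2032/1049*e3


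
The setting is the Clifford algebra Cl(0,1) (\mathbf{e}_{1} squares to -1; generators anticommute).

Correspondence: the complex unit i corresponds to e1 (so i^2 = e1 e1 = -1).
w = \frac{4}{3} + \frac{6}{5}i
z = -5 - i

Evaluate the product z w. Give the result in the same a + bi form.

In blades: z = -5 - e_{1}, w = \frac{4}{3} + \frac{6}{5} e_{1}.
Distribute z over w term by term (generator squares from the signature, products reordered to ascending indices): (-5)*w = -\frac{20}{3} - 6 e_{1}; (-e_{1})*w = \frac{6}{5} - \frac{4}{3} e_{1}.
Sum: -\frac{82}{15} - \frac{22}{3} e_{1}; translating back through the correspondence:
Answer: -\frac{82}{15} - \frac{22}{3}i


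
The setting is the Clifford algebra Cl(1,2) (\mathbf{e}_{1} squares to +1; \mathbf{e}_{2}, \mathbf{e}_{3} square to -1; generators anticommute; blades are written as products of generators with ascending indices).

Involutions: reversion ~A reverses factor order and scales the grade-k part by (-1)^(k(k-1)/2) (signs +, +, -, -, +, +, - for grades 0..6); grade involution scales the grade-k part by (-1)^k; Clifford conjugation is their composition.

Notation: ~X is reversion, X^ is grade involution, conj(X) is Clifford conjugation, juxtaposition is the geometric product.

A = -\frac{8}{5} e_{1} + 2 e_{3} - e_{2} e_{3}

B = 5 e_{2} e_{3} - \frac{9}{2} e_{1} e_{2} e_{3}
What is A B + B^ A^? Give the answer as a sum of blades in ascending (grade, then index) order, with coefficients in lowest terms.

first term: 5 - \frac{9}{2} e_{1} + 10 e_{2} + 9 e_{1} e_{2} + \frac{36}{5} e_{2} e_{3} - 8 e_{1} e_{2} e_{3}
second term: 5 + \frac{9}{2} e_{1} + 10 e_{2} + 9 e_{1} e_{2} + \frac{36}{5} e_{2} e_{3} + 8 e_{1} e_{2} e_{3}
Answer: 10 + 20 e_{2} + 18 e_{1} e_{2} + \frac{72}{5} e_{2} e_{3}


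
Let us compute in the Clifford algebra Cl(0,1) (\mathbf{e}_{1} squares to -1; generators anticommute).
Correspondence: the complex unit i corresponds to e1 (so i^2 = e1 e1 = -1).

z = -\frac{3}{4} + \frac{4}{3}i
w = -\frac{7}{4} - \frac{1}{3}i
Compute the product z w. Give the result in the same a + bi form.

In blades: z = -\frac{3}{4} + \frac{4}{3} e_{1}, w = -\frac{7}{4} - \frac{1}{3} e_{1}.
Distribute z over w term by term (generator squares from the signature, products reordered to ascending indices): (-\frac{3}{4})*w = \frac{21}{16} + \frac{1}{4} e_{1}; (\frac{4}{3} e_{1})*w = \frac{4}{9} - \frac{7}{3} e_{1}.
Sum: \frac{253}{144} - \frac{25}{12} e_{1}; translating back through the correspondence:
Answer: \frac{253}{144} - \frac{25}{12}i


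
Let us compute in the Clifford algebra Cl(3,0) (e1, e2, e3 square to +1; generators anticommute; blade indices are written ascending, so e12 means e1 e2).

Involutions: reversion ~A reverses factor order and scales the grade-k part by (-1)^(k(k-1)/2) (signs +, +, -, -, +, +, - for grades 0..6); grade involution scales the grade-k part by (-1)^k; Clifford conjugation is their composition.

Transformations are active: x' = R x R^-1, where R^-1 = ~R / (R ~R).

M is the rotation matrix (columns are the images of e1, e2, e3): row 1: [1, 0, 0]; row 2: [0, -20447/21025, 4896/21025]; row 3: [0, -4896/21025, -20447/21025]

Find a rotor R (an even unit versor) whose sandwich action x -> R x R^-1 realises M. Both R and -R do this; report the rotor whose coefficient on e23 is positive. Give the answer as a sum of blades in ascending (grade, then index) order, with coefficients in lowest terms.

Method: write R = a + b12*e12 + b13*e13 + b23*e23 with a^2 + b12^2 + b13^2 + b23^2 = 1 (so R^-1 = ~R). Expanding the columns R e_j ~R gives tr M = 4a^2 - 1 and, from the antisymmetric part, M21 - M12 = -4a*b12, M13 - M31 = 4a*b13, M32 - M23 = -4a*b23.
Here tr M = -19869/21025, so a^2 = (1 + tr M)/4 = 289/21025 and a = ±17/145. Taking a = 17/145: M21 - M12 = 0, M13 - M31 = 0, M32 - M23 = -9792/21025, giving b12 = 0, b13 = 0, b23 = 144/145, i.e. R = 17/145 + 144/145*e23.
Its e23 coefficient is already positive.
Answer: 17/145 + 144/145*e23. Uniqueness: Spin(3) -> SO(3) maps R and -R to the same rotation of trace -19869/21025; fixing the sign of the e23 coefficient removes the ambiguity.


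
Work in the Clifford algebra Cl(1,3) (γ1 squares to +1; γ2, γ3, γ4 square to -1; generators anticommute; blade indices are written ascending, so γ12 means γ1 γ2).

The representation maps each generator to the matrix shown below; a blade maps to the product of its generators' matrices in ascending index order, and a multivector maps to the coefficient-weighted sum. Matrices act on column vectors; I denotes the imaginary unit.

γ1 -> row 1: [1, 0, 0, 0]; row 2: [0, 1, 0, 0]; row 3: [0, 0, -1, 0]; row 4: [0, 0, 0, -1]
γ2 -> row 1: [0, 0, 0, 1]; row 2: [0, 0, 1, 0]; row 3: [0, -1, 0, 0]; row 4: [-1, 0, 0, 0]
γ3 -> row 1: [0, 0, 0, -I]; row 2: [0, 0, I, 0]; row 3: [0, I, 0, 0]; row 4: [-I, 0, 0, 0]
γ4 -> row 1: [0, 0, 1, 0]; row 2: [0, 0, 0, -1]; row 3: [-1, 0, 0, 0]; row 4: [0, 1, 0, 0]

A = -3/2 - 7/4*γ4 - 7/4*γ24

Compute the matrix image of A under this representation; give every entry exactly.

Bivector images (products of the table entries): rho(γ24) = rho(γ2)rho(γ4) = row 1: [0, 1, 0, 0]; row 2: [-1, 0, 0, 0]; row 3: [0, 0, 0, 1]; row 4: [0, 0, -1, 0].
M = (-3/2)*1 + (-7/4)*rho(γ4) + (-7/4)*rho(γ24), summed entrywise (1 is the identity matrix):
Answer: row 1: [-3/2, -7/4, -7/4, 0]; row 2: [7/4, -3/2, 0, 7/4]; row 3: [7/4, 0, -3/2, -7/4]; row 4: [0, -7/4, 7/4, -3/2]


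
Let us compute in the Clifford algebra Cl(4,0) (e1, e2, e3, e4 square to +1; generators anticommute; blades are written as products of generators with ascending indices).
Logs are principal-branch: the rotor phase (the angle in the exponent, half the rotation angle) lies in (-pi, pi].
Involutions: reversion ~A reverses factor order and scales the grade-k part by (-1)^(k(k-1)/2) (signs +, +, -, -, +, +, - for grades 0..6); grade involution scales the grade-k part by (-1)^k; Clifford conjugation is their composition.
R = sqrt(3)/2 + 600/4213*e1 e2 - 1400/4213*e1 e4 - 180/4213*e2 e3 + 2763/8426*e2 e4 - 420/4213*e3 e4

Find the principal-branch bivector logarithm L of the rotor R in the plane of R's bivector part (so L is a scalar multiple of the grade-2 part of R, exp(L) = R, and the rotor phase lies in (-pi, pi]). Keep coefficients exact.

The scalar part of R is sqrt(3)/2, and that scalar determines the rotor phase on the principal branch; recovering the unit plane as bivector-part over sine of the phase gives L = phase * plane.
Concretely: cos(phase) = sqrt(3)/2 gives phase = ±pi/6, and since phase/sin(phase) is even the sign is immaterial: L = (phase/sin(phase)) * <R>_2 = (pi/3) * <R>_2.
Answer: 200*pi/4213*e1 e2 - 1400*pi/12639*e1 e4 - 60*pi/4213*e2 e3 + 921*pi/8426*e2 e4 - 140*pi/4213*e3 e4


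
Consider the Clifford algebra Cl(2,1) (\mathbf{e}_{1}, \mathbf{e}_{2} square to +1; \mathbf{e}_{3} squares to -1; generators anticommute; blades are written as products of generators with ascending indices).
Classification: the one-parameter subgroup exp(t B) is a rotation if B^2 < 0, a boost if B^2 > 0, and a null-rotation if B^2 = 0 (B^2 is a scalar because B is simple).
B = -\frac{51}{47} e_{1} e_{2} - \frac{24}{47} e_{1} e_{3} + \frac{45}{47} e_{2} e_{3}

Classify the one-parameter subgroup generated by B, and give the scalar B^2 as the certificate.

B^2 term by term: the squares give (-\frac{51}{47})^2*(e_{1} e_{2})^2 + (-\frac{24}{47})^2*(e_{1} e_{3})^2 + (\frac{45}{47})^2*(e_{2} e_{3})^2 = \frac{2601}{2209}*(-1) + \frac{576}{2209}*(+1) + \frac{2025}{2209}*(+1) = 0 (each basis 2-blade squares to minus the product of its generators' squares); cross terms between blades sharing an index anticommute and cancel. So B^2 = 0.
Answer: null-rotation, certificate B^2 = 0. The scalar 0 is the complete invariant here: its sign names the subgroup type.


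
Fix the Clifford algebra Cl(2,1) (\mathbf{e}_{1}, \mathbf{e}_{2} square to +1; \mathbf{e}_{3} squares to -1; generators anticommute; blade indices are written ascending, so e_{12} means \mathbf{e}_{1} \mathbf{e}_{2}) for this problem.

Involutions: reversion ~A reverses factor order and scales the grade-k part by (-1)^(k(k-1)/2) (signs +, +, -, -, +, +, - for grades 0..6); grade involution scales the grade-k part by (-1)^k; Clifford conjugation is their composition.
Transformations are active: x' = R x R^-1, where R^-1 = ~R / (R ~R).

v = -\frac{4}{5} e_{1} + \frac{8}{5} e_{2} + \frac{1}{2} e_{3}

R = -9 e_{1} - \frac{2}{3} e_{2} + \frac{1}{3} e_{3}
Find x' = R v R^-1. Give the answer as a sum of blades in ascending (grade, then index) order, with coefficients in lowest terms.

~R = -9 e_{1} - \frac{2}{3} e_{2} + \frac{1}{3} e_{3}, and R ~R = \frac{244}{3}, so R^-1 = ~R / (\frac{244}{3}).
R v = \frac{179}{30} - \frac{224}{15} e_{12} - \frac{127}{30} e_{13} - \frac{13}{15} e_{23}
Answer: -\frac{127}{244} e_{1} - \frac{3107}{1830} e_{2} - \frac{1651}{3660} e_{3}


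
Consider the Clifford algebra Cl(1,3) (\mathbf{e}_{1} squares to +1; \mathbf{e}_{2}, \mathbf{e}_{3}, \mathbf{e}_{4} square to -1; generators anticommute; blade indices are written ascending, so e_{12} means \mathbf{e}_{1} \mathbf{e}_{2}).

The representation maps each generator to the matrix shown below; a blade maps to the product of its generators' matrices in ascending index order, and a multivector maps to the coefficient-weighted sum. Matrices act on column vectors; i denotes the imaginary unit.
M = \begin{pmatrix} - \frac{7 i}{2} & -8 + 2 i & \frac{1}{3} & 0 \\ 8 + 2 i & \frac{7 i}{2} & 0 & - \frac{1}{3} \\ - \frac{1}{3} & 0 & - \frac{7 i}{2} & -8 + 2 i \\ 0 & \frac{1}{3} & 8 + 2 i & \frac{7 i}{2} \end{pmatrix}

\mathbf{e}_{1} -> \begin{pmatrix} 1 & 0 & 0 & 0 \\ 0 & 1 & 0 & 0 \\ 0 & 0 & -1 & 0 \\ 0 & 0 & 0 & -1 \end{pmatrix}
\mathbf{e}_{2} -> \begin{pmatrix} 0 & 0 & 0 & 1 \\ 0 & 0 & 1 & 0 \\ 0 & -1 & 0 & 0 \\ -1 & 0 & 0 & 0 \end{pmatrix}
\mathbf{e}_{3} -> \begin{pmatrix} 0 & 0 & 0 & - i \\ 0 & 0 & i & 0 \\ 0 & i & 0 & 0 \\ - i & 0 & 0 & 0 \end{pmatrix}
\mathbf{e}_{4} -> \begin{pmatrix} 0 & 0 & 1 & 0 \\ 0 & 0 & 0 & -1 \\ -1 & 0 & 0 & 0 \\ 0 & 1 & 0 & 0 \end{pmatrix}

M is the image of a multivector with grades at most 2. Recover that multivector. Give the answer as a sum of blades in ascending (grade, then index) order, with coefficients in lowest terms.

Method: the blade images are trace-orthogonal — tr(rho(e_A) rho(e_B)^-1) = 4 if A = B and 0 otherwise — and rho(e_A)^-1 = (e_A)^2 * rho(e_A) with (e_A)^2 = +1 or -1, so the coefficient of e_A in the preimage is (e_A)^2 * tr(M rho(e_A))/4.
Nonzero projections over blades of grade <= 2: e_{4}: (e_{4})^2 = -1, tr(M rho(e_{4})) = - \frac{4}{3}, coefficient \frac{1}{3}; e_{23}: (e_{23})^2 = -1, tr(M rho(e_{23})) = -14, coefficient \frac{7}{2}; e_{24}: (e_{24})^2 = -1, tr(M rho(e_{24})) = 32, coefficient -8; e_{34}: (e_{34})^2 = -1, tr(M rho(e_{34})) = 8, coefficient -2. Every other blade of grade <= 2 projects to 0.
Answer: \frac{1}{3} e_{4} + \frac{7}{2} e_{23} - 8 e_{24} - 2 e_{34}


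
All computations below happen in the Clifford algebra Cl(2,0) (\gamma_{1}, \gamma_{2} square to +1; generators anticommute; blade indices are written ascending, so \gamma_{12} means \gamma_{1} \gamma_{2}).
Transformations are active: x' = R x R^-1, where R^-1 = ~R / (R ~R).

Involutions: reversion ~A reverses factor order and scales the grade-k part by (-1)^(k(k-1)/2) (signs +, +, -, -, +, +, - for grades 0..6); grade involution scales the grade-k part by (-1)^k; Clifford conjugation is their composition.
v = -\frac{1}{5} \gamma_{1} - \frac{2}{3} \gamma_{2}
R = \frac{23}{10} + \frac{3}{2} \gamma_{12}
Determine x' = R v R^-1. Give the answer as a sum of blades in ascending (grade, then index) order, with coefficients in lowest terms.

~R = \frac{23}{10} - \frac{3}{2} \gamma_{12}, and R ~R = \frac{377}{50}, so R^-1 = ~R / (\frac{377}{50}).
R v = -\frac{73}{50} \gamma_{1} - \frac{37}{30} \gamma_{2}
Answer: -\frac{1302}{1885} \gamma_{1} - \frac{97}{1131} \gamma_{2}


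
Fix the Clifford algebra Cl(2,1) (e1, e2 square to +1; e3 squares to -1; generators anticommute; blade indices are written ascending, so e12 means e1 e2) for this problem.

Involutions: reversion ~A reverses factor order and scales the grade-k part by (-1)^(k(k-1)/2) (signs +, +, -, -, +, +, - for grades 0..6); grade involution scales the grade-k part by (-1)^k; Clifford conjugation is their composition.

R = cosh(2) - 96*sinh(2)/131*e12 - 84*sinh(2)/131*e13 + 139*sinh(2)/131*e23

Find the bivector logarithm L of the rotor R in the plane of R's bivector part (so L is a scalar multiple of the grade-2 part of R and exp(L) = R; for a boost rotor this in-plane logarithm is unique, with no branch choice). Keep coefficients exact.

The scalar part of R is cosh(2), so cosh pins the rapidity up to sign — the sign comes from the bivector part; dividing that part by sinh of the rapidity yields the plane, and the in-plane L = rapidity * plane is unique because the two sign choices cancel.
Concretely: cosh(rapidity) = cosh(2) gives rapidity = ±2, and since rapidity/sinh(rapidity) is even the sign is immaterial: L = (rapidity/sinh(rapidity)) * <R>_2 = (2/sinh(2)) * <R>_2.
Answer: -192/131*e12 - 168/131*e13 + 278/131*e23


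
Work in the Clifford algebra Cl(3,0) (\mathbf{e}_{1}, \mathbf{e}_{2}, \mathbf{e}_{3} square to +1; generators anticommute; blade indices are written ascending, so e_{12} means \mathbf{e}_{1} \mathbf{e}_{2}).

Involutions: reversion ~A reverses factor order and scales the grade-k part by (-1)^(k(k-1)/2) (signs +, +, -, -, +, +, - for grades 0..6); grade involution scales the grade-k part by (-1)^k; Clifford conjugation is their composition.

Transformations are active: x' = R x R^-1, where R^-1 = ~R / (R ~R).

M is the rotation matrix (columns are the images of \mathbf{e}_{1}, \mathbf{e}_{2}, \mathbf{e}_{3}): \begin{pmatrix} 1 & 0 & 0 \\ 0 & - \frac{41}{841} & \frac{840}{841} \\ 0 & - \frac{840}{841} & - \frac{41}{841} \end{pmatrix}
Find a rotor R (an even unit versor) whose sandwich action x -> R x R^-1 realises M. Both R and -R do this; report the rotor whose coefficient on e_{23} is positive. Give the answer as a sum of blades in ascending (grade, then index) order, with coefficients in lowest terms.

Method: write R = a + b12*e_{12} + b13*e_{13} + b23*e_{23} with a^2 + b12^2 + b13^2 + b23^2 = 1 (so R^-1 = ~R). Expanding the columns R e_j ~R gives tr M = 4a^2 - 1 and, from the antisymmetric part, M21 - M12 = -4a*b12, M13 - M31 = 4a*b13, M32 - M23 = -4a*b23.
Here tr M = \frac{759}{841}, so a^2 = (1 + tr M)/4 = \frac{400}{841} and a = ±\frac{20}{29}. Taking a = \frac{20}{29}: M21 - M12 = 0, M13 - M31 = 0, M32 - M23 = -\frac{1680}{841}, giving b12 = 0, b13 = 0, b23 = \frac{21}{29}, i.e. R = \frac{20}{29} + \frac{21}{29} e_{23}.
Its e_{23} coefficient is already positive.
Answer: \frac{20}{29} + \frac{21}{29} e_{23}. Sheet selection: the two-to-one cover makes ±R indistinguishable at the matrix level (trace \frac{759}{841}), so uniqueness comes from the required sign on e_{23}.


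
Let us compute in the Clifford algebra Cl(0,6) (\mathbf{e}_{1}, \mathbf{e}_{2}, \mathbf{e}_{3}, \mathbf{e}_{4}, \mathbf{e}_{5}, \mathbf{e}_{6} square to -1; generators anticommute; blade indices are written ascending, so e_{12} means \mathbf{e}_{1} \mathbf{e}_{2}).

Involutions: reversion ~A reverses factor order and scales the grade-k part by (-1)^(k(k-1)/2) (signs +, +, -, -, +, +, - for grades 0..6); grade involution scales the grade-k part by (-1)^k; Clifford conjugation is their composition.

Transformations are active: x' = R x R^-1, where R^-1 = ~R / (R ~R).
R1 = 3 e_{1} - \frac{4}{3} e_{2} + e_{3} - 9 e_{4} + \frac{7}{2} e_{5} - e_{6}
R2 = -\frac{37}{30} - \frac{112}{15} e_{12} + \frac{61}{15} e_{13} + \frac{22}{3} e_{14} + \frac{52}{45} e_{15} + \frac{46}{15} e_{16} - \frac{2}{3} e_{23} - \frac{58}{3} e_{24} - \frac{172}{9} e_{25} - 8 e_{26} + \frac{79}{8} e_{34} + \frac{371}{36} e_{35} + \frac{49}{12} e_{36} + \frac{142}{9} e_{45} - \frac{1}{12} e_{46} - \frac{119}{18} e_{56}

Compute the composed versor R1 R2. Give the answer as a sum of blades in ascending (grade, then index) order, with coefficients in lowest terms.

Distribute over the terms of R1 (each basis-blade product reordered to ascending indices, repeated generators contracted through their squares):
(3 e_{1}) R2 = -\frac{37}{10} e_{1} + \frac{112}{5} e_{2} - \frac{61}{5} e_{3} - 22 e_{4} - \frac{52}{15} e_{5} - \frac{46}{5} e_{6} - 2 e_{123} - 58 e_{124} - \frac{172}{3} e_{125} - 24 e_{126} + \frac{237}{8} e_{134} + \frac{371}{12} e_{135} + \frac{49}{4} e_{136} + \frac{142}{3} e_{145} - \frac{1}{4} e_{146} - \frac{119}{6} e_{156}
(-\frac{4}{3} e_{2}) R2 = \frac{448}{45} e_{1} + \frac{74}{45} e_{2} - \frac{8}{9} e_{3} - \frac{232}{9} e_{4} - \frac{688}{27} e_{5} - \frac{32}{3} e_{6} + \frac{244}{45} e_{123} + \frac{88}{9} e_{124} + \frac{208}{135} e_{125} + \frac{184}{45} e_{126} - \frac{79}{6} e_{234} - \frac{371}{27} e_{235} - \frac{49}{9} e_{236} - \frac{568}{27} e_{245} + \frac{1}{9} e_{246} + \frac{238}{27} e_{256}
(e_{3}) R2 = \frac{61}{15} e_{1} - \frac{2}{3} e_{2} - \frac{37}{30} e_{3} - \frac{79}{8} e_{4} - \frac{371}{36} e_{5} - \frac{49}{12} e_{6} - \frac{112}{15} e_{123} - \frac{22}{3} e_{134} - \frac{52}{45} e_{135} - \frac{46}{15} e_{136} + \frac{58}{3} e_{234} + \frac{172}{9} e_{235} + 8 e_{236} + \frac{142}{9} e_{345} - \frac{1}{12} e_{346} - \frac{119}{18} e_{356}
(-9 e_{4}) R2 = -66 e_{1} + 174 e_{2} - \frac{711}{8} e_{3} + \frac{111}{10} e_{4} + 142 e_{5} - \frac{3}{4} e_{6} + \frac{336}{5} e_{124} - \frac{183}{5} e_{134} + \frac{52}{5} e_{145} + \frac{138}{5} e_{146} + 6 e_{234} - 172 e_{245} - 72 e_{246} + \frac{371}{4} e_{345} + \frac{147}{4} e_{346} + \frac{119}{2} e_{456}
(\frac{7}{2} e_{5}) R2 = \frac{182}{45} e_{1} - \frac{602}{9} e_{2} + \frac{2597}{72} e_{3} + \frac{497}{9} e_{4} - \frac{259}{60} e_{5} + \frac{833}{36} e_{6} - \frac{392}{15} e_{125} + \frac{427}{30} e_{135} + \frac{77}{3} e_{145} - \frac{161}{15} e_{156} - \frac{7}{3} e_{235} - \frac{203}{3} e_{245} + 28 e_{256} + \frac{553}{16} e_{345} - \frac{343}{24} e_{356} + \frac{7}{24} e_{456}
(-e_{6}) R2 = -\frac{46}{15} e_{1} + 8 e_{2} - \frac{49}{12} e_{3} + \frac{1}{12} e_{4} + \frac{119}{18} e_{5} + \frac{37}{30} e_{6} + \frac{112}{15} e_{126} - \frac{61}{15} e_{136} - \frac{22}{3} e_{146} - \frac{52}{45} e_{156} + \frac{2}{3} e_{236} + \frac{58}{3} e_{246} + \frac{172}{9} e_{256} - \frac{79}{8} e_{346} - \frac{371}{36} e_{356} - \frac{142}{9} e_{456}
Summing the partial products and collecting blades:
Answer: -\frac{547}{10} e_{1} + \frac{6232}{45} e_{2} - \frac{6409}{90} e_{3} + \frac{3151}{360} e_{4} + \frac{28361}{270} e_{5} - \frac{59}{180} e_{6} - \frac{182}{45} e_{123} + \frac{854}{45} e_{124} - \frac{2212}{27} e_{125} - \frac{112}{9} e_{126} - \frac{1717}{120} e_{134} + \frac{7919}{180} e_{135} + \frac{307}{60} e_{136} + \frac{417}{5} e_{145} + \frac{1201}{60} e_{146} - \frac{571}{18} e_{156} + \frac{73}{6} e_{234} + \frac{82}{27} e_{235} + \frac{29}{9} e_{236} - \frac{7039}{27} e_{245} - \frac{473}{9} e_{246} + \frac{1510}{27} e_{256} + \frac{20605}{144} e_{345} + \frac{643}{24} e_{346} - \frac{749}{24} e_{356} + \frac{3169}{72} e_{456}


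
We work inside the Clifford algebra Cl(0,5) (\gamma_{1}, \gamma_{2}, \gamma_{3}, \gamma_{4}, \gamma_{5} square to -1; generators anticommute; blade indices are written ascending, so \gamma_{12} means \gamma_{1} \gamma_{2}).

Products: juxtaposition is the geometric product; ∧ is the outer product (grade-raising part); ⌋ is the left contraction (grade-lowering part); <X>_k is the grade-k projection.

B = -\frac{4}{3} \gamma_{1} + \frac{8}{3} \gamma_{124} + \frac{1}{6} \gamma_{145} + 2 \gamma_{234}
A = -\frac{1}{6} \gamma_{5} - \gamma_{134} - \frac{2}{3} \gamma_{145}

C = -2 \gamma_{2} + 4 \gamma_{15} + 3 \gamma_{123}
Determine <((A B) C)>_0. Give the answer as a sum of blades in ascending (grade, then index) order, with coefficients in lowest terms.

step 1: -\frac{1}{9} + 2 \gamma_{12} + \frac{1}{36} \gamma_{14} - \frac{2}{9} \gamma_{15} - \frac{8}{3} \gamma_{23} + \frac{16}{9} \gamma_{25} - \frac{4}{3} \gamma_{34} - \frac{1}{6} \gamma_{35} - \frac{8}{9} \gamma_{45} - \frac{4}{3} \gamma_{1235} + \frac{4}{9} \gamma_{1245} + \frac{1}{3} \gamma_{2345}
step 2: \frac{8}{9} + 12 \gamma_{1} + \frac{2}{9} \gamma_{2} - \frac{2}{3} \gamma_{3} + \frac{4}{9} \gamma_{5} - \frac{64}{9} \gamma_{12} + \frac{2}{3} \gamma_{13} + \frac{32}{9} \gamma_{14} - \frac{4}{9} \gamma_{15} + \frac{16}{3} \gamma_{23} - \frac{16}{9} \gamma_{24} + 8 \gamma_{25} + \frac{1}{9} \gamma_{45} - \frac{1}{3} \gamma_{123} - \frac{71}{18} \gamma_{124} - \frac{17}{18} \gamma_{125} - 8 \gamma_{135} - \frac{1}{9} \gamma_{145} + \frac{11}{4} \gamma_{234} - \frac{1}{3} \gamma_{235} + \frac{16}{9} \gamma_{245} - 2 \gamma_{345} - \frac{4}{3} \gamma_{1234} - \frac{32}{3} \gamma_{1235} - \frac{16}{3} \gamma_{1345} - \frac{8}{3} \gamma_{12345}
step 3: \frac{8}{9}
Answer: \frac{8}{9}


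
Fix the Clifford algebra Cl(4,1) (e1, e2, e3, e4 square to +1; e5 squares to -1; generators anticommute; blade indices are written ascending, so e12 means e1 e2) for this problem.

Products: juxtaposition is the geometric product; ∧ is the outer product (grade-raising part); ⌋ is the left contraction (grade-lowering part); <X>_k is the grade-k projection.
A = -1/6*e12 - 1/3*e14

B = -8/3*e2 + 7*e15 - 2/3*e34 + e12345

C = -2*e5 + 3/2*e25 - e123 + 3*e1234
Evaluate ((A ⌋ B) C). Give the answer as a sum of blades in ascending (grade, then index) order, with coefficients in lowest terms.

step 1: 1/3*e235 + 1/6*e345
step 2: -1/2*e3 - 1/3*e15 + 2/3*e23 + 1/3*e34 - 1/2*e125 - e145 + 1/4*e234 - 1/6*e1245
Answer: -1/2*e3 - 1/3*e15 + 2/3*e23 + 1/3*e34 - 1/2*e125 - e145 + 1/4*e234 - 1/6*e1245


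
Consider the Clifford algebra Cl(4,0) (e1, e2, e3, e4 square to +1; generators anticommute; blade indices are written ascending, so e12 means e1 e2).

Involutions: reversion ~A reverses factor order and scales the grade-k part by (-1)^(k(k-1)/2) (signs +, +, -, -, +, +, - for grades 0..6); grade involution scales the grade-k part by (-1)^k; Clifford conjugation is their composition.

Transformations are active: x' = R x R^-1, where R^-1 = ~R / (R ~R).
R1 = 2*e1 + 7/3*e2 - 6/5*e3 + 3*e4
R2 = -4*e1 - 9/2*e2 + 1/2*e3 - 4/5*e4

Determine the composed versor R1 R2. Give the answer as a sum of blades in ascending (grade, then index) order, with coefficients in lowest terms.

Distribute over the terms of R1 (each basis-blade product reordered to ascending indices, repeated generators contracted through their squares):
(2*e1) R2 = -8 - 9*e12 + e13 - 8/5*e14
(7/3*e2) R2 = -21/2 + 28/3*e12 + 7/6*e23 - 28/15*e24
(-6/5*e3) R2 = -3/5 - 24/5*e13 - 27/5*e23 + 24/25*e34
(3*e4) R2 = -12/5 + 12*e14 + 27/2*e24 - 3/2*e34
Summing the partial products and collecting blades:
Answer: -43/2 + 1/3*e12 - 19/5*e13 + 52/5*e14 - 127/30*e23 + 349/30*e24 - 27/50*e34


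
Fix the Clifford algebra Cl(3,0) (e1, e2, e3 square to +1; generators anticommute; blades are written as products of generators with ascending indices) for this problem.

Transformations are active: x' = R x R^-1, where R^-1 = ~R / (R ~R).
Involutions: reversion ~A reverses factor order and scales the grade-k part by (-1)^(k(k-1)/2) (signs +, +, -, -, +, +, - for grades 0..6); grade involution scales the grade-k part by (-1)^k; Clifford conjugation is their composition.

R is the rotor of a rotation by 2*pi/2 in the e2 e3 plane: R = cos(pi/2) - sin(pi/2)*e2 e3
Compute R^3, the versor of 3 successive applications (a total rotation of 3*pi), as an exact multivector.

Rotor phase runs at HALF the rotation angle; powers of one rotor simply add phase, so after 3 steps in e2 e3 the phase is 3*pi/2 = 3*pi/2 and R^3 = cos(3*pi/2) - sin(3*pi/2)*e2 e3.
cos(3*pi/2) = 0 and sin(3*pi/2) = -1, so R^3 = e2 e3. The net rotation is 1*pi (after discarding 1 full turn, each of which contributes a factor -1 to the rotor); the rotor keeps the half-angle phase exactly.
Answer: e2 e3


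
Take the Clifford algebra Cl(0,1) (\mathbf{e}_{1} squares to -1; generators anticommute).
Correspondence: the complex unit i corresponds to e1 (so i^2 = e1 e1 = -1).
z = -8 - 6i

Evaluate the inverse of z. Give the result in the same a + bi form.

In blades: z = -8 - 6 e_{1}.
With qbar = -8 + 6 e_{1} (scalar fixed, mapped units negated), z qbar = 100 (the sum of squared coefficients), so z^-1 = qbar / (100) = -\frac{2}{25} + \frac{3}{50} e_{1}; translating back:
Answer: -\frac{2}{25} + \frac{3}{50}i


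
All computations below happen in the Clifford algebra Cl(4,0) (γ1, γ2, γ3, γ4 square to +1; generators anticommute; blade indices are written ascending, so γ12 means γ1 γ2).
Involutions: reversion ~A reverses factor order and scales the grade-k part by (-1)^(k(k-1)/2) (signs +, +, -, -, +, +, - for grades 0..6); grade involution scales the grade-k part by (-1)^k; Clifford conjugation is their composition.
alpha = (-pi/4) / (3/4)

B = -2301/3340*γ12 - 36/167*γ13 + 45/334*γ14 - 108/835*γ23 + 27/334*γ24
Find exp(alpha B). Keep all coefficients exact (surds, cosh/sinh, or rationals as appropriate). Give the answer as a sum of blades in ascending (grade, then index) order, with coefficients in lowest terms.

B^2 term by term: the squares give (-2301/3340)^2*(γ12)^2 + (-36/167)^2*(γ13)^2 + (45/334)^2*(γ14)^2 + (-108/835)^2*(γ23)^2 + (27/334)^2*(γ24)^2 = 5294601/11155600*(-1) + 1296/27889*(-1) + 2025/111556*(-1) + 11664/697225*(-1) + 729/111556*(-1) = -9/16 (each basis 2-blade squares to minus the product of its generators' squares); cross terms between blades sharing an index anticommute and cancel; the commuting (index-disjoint) pairs give grade-4 terms 2*c*c'*(blade product), which cancel blade by blade — γ1234: 972/27889 - 972/27889 = 0 — confirming B is simple. So B^2 = -9/16.
B^2 = -9/16 — a negative square means the series sums to a rotation: l = 3/4, alpha*l = -pi/4, so exp(alpha B) = cos(-pi/4) + (sin(-pi/4)/(3/4))*B = sqrt(2)/2 + (-2*sqrt(2)/3)*B.
Answer: sqrt(2)/2 + 767*sqrt(2)/1670*γ12 + 24*sqrt(2)/167*γ13 - 15*sqrt(2)/167*γ14 + 72*sqrt(2)/835*γ23 - 9*sqrt(2)/167*γ24


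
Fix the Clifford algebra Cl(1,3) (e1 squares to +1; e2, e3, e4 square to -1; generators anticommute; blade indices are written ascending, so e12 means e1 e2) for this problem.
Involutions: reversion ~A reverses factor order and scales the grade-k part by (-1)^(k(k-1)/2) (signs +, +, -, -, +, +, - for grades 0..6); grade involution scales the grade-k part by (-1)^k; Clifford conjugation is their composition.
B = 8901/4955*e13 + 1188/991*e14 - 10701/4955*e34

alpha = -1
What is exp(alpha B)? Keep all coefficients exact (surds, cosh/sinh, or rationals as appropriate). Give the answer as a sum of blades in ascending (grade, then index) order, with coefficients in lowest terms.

B^2 term by term: the squares give (8901/4955)^2*(e13)^2 + (1188/991)^2*(e14)^2 + (-10701/4955)^2*(e34)^2 = 79227801/24552025*(+1) + 1411344/982081*(+1) + 114511401/24552025*(-1) = 0 (each basis 2-blade squares to minus the product of its generators' squares); cross terms between blades sharing an index anticommute and cancel. So B^2 = 0.
B^2 = 0, so the series truncates immediately: exp(alpha B) = 1 + alpha B (parabolic case).
Answer: 1 - 8901/4955*e13 - 1188/991*e14 + 10701/4955*e34


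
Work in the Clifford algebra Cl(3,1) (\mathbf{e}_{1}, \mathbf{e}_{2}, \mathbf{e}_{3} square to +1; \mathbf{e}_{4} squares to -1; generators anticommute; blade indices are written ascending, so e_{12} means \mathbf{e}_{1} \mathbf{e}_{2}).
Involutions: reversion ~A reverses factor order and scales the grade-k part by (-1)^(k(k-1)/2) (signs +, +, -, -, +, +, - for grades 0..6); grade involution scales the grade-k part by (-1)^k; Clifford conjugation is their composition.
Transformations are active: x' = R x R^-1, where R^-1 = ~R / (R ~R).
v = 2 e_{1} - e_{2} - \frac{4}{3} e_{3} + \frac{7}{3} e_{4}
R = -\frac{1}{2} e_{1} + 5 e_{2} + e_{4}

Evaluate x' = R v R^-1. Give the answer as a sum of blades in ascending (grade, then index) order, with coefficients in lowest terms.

~R = -\frac{1}{2} e_{1} + 5 e_{2} + e_{4}, and R ~R = \frac{97}{4}, so R^-1 = ~R / (\frac{97}{4}).
R v = -\frac{25}{3} - \frac{19}{2} e_{12} + \frac{2}{3} e_{13} - \frac{19}{6} e_{14} - \frac{20}{3} e_{23} + \frac{38}{3} e_{24} + \frac{4}{3} e_{34}
Answer: -\frac{482}{291} e_{1} - \frac{709}{291} e_{2} + \frac{4}{3} e_{3} - \frac{293}{97} e_{4}


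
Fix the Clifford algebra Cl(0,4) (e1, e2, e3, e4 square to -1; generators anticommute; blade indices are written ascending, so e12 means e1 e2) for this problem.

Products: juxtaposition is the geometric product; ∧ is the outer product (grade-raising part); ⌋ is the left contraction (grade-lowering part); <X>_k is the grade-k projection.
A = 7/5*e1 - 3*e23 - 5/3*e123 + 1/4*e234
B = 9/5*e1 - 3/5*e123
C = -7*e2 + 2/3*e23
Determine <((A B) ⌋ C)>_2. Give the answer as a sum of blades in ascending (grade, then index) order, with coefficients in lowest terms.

step 1: -38/25 - 9/5*e1 - 3/20*e14 + 96/25*e23 - 27/5*e123 - 9/20*e1234
step 2: -64/25 + 266/25*e2 - 76/75*e23
step 3: -76/75*e23
Answer: -76/75*e23


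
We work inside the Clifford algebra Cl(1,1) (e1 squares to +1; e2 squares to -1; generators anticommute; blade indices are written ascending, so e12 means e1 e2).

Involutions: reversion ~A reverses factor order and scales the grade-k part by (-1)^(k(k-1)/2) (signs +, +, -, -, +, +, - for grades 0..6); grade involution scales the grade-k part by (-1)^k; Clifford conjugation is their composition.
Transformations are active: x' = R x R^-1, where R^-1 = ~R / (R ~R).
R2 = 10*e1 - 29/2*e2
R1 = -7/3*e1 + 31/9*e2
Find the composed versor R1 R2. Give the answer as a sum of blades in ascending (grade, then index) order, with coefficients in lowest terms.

Distribute over the terms of R1 (each basis-blade product reordered to ascending indices, repeated generators contracted through their squares):
(-7/3*e1) R2 = -70/3 + 203/6*e12
(31/9*e2) R2 = 899/18 - 310/9*e12
Summing the partial products and collecting blades:
Answer: 479/18 - 11/18*e12


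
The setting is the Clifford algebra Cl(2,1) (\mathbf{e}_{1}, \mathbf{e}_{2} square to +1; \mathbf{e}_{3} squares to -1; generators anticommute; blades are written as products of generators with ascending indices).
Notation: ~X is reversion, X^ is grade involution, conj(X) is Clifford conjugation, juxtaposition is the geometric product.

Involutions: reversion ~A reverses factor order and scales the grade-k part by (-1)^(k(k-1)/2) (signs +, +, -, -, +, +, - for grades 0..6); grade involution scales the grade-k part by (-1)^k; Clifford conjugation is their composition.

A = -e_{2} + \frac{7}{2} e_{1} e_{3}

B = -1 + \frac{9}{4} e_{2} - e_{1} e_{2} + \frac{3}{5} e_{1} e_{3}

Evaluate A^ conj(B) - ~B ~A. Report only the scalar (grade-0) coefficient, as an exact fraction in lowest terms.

first term: -\frac{87}{20} - e_{1} - e_{2} - \frac{7}{2} e_{1} e_{3} + \frac{7}{2} e_{2} e_{3} + \frac{339}{40} e_{1} e_{2} e_{3}
second term: -\frac{3}{20} - e_{1} + e_{2} + \frac{7}{2} e_{1} e_{3} + \frac{7}{2} e_{2} e_{3} + \frac{291}{40} e_{1} e_{2} e_{3}
Answer: -\frac{21}{5}


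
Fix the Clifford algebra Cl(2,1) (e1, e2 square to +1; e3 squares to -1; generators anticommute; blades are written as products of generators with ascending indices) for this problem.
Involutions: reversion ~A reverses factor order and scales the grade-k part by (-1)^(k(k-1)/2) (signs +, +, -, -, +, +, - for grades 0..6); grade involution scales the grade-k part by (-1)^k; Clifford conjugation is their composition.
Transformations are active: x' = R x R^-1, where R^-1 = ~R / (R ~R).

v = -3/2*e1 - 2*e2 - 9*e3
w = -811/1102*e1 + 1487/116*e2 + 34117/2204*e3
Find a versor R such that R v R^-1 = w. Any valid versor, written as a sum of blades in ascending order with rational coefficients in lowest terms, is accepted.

The midline construction: v and w both square to -299/4, so reflecting in their sum -1232/551*e1 + 1255/116*e2 + 14281/2204*e3 exchanges them.
Answer: -1232/551*e1 + 1255/116*e2 + 14281/2204*e3


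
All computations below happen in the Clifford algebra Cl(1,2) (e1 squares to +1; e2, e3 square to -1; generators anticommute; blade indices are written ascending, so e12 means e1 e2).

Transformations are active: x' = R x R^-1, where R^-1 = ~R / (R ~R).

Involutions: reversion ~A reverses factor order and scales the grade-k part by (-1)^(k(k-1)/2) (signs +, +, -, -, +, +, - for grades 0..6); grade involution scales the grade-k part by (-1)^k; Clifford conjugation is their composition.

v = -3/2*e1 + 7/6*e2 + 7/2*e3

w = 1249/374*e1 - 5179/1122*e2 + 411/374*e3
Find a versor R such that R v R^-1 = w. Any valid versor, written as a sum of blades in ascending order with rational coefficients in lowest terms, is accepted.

Equal squares first: v^2 = w^2 = -409/36. Then v + w = 344/187*e1 - 645/187*e2 + 860/187*e3 is a versor taking v to w, provided it is invertible.
Answer: 344/187*e1 - 645/187*e2 + 860/187*e3
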